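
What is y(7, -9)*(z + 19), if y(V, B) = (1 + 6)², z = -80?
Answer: -2989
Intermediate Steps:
y(V, B) = 49 (y(V, B) = 7² = 49)
y(7, -9)*(z + 19) = 49*(-80 + 19) = 49*(-61) = -2989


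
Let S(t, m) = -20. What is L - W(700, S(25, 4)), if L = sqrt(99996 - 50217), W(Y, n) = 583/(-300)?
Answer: 583/300 + 3*sqrt(5531) ≈ 225.06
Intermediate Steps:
W(Y, n) = -583/300 (W(Y, n) = 583*(-1/300) = -583/300)
L = 3*sqrt(5531) (L = sqrt(49779) = 3*sqrt(5531) ≈ 223.11)
L - W(700, S(25, 4)) = 3*sqrt(5531) - 1*(-583/300) = 3*sqrt(5531) + 583/300 = 583/300 + 3*sqrt(5531)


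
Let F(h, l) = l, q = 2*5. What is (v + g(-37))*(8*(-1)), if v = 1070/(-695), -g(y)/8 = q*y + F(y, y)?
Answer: -3618960/139 ≈ -26036.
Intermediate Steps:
q = 10
g(y) = -88*y (g(y) = -8*(10*y + y) = -88*y)
v = -214/139 (v = 1070*(-1/695) = -214/139 ≈ -1.5396)
(v + g(-37))*(8*(-1)) = (-214/139 - 88*(-37))*(8*(-1)) = (-214/139 + 3256)*(-8) = (452370/139)*(-8) = -3618960/139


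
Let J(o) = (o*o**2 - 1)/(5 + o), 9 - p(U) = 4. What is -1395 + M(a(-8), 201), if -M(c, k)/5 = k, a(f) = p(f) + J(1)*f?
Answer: -2400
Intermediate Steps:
p(U) = 5 (p(U) = 9 - 1*4 = 9 - 4 = 5)
J(o) = (-1 + o**3)/(5 + o) (J(o) = (o**3 - 1)/(5 + o) = (-1 + o**3)/(5 + o))
a(f) = 5 (a(f) = 5 + ((-1 + 1**3)/(5 + 1))*f = 5 + ((-1 + 1)/6)*f = 5 + ((1/6)*0)*f = 5 + 0*f = 5 + 0 = 5)
M(c, k) = -5*k
-1395 + M(a(-8), 201) = -1395 - 5*201 = -1395 - 1005 = -2400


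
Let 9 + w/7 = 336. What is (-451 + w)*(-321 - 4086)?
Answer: -8100066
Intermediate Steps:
w = 2289 (w = -63 + 7*336 = -63 + 2352 = 2289)
(-451 + w)*(-321 - 4086) = (-451 + 2289)*(-321 - 4086) = 1838*(-4407) = -8100066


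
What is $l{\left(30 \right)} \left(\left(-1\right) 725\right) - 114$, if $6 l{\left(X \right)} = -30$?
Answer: $3511$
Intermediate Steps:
$l{\left(X \right)} = -5$ ($l{\left(X \right)} = \frac{1}{6} \left(-30\right) = -5$)
$l{\left(30 \right)} \left(\left(-1\right) 725\right) - 114 = - 5 \left(\left(-1\right) 725\right) - 114 = \left(-5\right) \left(-725\right) - 114 = 3625 - 114 = 3511$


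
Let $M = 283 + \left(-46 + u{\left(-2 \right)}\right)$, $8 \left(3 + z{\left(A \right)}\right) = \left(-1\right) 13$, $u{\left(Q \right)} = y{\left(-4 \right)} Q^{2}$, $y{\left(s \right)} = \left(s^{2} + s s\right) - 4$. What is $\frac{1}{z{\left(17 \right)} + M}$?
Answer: $\frac{8}{2755} \approx 0.0029038$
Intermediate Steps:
$y{\left(s \right)} = -4 + 2 s^{2}$ ($y{\left(s \right)} = \left(s^{2} + s^{2}\right) - 4 = 2 s^{2} - 4 = -4 + 2 s^{2}$)
$u{\left(Q \right)} = 28 Q^{2}$ ($u{\left(Q \right)} = \left(-4 + 2 \left(-4\right)^{2}\right) Q^{2} = \left(-4 + 2 \cdot 16\right) Q^{2} = \left(-4 + 32\right) Q^{2} = 28 Q^{2}$)
$z{\left(A \right)} = - \frac{37}{8}$ ($z{\left(A \right)} = -3 + \frac{\left(-1\right) 13}{8} = -3 + \frac{1}{8} \left(-13\right) = -3 - \frac{13}{8} = - \frac{37}{8}$)
$M = 349$ ($M = 283 - \left(46 - 28 \left(-2\right)^{2}\right) = 283 + \left(-46 + 28 \cdot 4\right) = 283 + \left(-46 + 112\right) = 283 + 66 = 349$)
$\frac{1}{z{\left(17 \right)} + M} = \frac{1}{- \frac{37}{8} + 349} = \frac{1}{\frac{2755}{8}} = \frac{8}{2755}$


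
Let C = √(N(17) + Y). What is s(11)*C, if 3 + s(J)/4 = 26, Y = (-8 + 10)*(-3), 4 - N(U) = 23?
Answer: 460*I ≈ 460.0*I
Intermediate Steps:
N(U) = -19 (N(U) = 4 - 1*23 = 4 - 23 = -19)
Y = -6 (Y = 2*(-3) = -6)
s(J) = 92 (s(J) = -12 + 4*26 = -12 + 104 = 92)
C = 5*I (C = √(-19 - 6) = √(-25) = 5*I ≈ 5.0*I)
s(11)*C = 92*(5*I) = 460*I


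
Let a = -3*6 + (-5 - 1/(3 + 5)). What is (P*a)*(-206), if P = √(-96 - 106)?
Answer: 19055*I*√202/4 ≈ 67706.0*I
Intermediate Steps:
a = -185/8 (a = -18 + (-5 - 1/8) = -18 + (-5 - 1*⅛) = -18 + (-5 - ⅛) = -18 - 41/8 = -185/8 ≈ -23.125)
P = I*√202 (P = √(-202) = I*√202 ≈ 14.213*I)
(P*a)*(-206) = ((I*√202)*(-185/8))*(-206) = -185*I*√202/8*(-206) = 19055*I*√202/4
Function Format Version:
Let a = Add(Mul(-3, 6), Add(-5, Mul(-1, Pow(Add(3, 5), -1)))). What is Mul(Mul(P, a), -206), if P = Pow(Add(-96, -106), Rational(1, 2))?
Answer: Mul(Rational(19055, 4), I, Pow(202, Rational(1, 2))) ≈ Mul(67706., I)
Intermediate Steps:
a = Rational(-185, 8) (a = Add(-18, Add(-5, Mul(-1, Pow(8, -1)))) = Add(-18, Add(-5, Mul(-1, Rational(1, 8)))) = Add(-18, Add(-5, Rational(-1, 8))) = Add(-18, Rational(-41, 8)) = Rational(-185, 8) ≈ -23.125)
P = Mul(I, Pow(202, Rational(1, 2))) (P = Pow(-202, Rational(1, 2)) = Mul(I, Pow(202, Rational(1, 2))) ≈ Mul(14.213, I))
Mul(Mul(P, a), -206) = Mul(Mul(Mul(I, Pow(202, Rational(1, 2))), Rational(-185, 8)), -206) = Mul(Mul(Rational(-185, 8), I, Pow(202, Rational(1, 2))), -206) = Mul(Rational(19055, 4), I, Pow(202, Rational(1, 2)))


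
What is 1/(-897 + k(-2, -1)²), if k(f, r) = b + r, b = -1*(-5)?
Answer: -1/881 ≈ -0.0011351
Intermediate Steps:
b = 5
k(f, r) = 5 + r
1/(-897 + k(-2, -1)²) = 1/(-897 + (5 - 1)²) = 1/(-897 + 4²) = 1/(-897 + 16) = 1/(-881) = -1/881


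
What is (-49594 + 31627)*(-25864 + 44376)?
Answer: -332605104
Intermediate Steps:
(-49594 + 31627)*(-25864 + 44376) = -17967*18512 = -332605104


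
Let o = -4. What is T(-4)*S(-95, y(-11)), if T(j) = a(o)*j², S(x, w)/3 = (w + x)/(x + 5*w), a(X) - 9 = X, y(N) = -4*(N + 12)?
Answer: 4752/23 ≈ 206.61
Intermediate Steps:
y(N) = -48 - 4*N (y(N) = -4*(12 + N) = -48 - 4*N)
a(X) = 9 + X
S(x, w) = 3*(w + x)/(x + 5*w) (S(x, w) = 3*((w + x)/(x + 5*w)) = 3*(w + x)/(x + 5*w))
T(j) = 5*j² (T(j) = (9 - 4)*j² = 5*j²)
T(-4)*S(-95, y(-11)) = (5*(-4)²)*(3*((-48 - 4*(-11)) - 95)/(-95 + 5*(-48 - 4*(-11)))) = (5*16)*(3*((-48 + 44) - 95)/(-95 + 5*(-48 + 44))) = 80*(3*(-4 - 95)/(-95 + 5*(-4))) = 80*(3*(-99)/(-95 - 20)) = 80*(3*(-99)/(-115)) = 80*(3*(-1/115)*(-99)) = 80*(297/115) = 4752/23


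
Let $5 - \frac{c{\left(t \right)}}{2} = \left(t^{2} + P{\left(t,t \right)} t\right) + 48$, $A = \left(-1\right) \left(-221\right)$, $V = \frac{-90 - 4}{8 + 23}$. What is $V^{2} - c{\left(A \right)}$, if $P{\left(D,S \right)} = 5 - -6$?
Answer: $\frac{98636266}{961} \approx 1.0264 \cdot 10^{5}$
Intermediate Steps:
$P{\left(D,S \right)} = 11$ ($P{\left(D,S \right)} = 5 + 6 = 11$)
$V = - \frac{94}{31} \approx -3.0323$
$A = 221$
$c{\left(t \right)} = -86 - 22 t - 2 t^{2}$ ($c{\left(t \right)} = 10 - 2 \left(\left(t^{2} + 11 t\right) + 48\right) = 10 - 2 \left(48 + t^{2} + 11 t\right) = 10 - \left(96 + 2 t^{2} + 22 t\right) = -86 - 22 t - 2 t^{2}$)
$V^{2} - c{\left(A \right)} = \left(- \frac{94}{31}\right)^{2} - \left(-86 - 4862 - 2 \cdot 221^{2}\right) = \frac{8836}{961} - \left(-86 - 4862 - 97682\right) = \frac{8836}{961} - -102630 = \frac{8836}{961} + 102630 = \frac{98636266}{961}$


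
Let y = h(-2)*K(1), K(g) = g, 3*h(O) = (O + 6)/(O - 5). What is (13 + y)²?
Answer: 72361/441 ≈ 164.08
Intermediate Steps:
h(O) = (6 + O)/(3*(-5 + O)) (h(O) = ((O + 6)/(O - 5))/3 = ((6 + O)/(-5 + O))/3 = (6 + O)/(3*(-5 + O)))
y = -4/21 (y = ((6 - 2)/(3*(-5 - 2)))*1 = ((⅓)*4/(-7))*1 = ((⅓)*(-⅐)*4)*1 = -4/21*1 = -4/21 ≈ -0.19048)
(13 + y)² = (13 - 4/21)² = (269/21)² = 72361/441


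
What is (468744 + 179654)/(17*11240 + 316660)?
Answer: 324199/253870 ≈ 1.2770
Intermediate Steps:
(468744 + 179654)/(17*11240 + 316660) = 648398/(191080 + 316660) = 648398/507740 = 648398*(1/507740) = 324199/253870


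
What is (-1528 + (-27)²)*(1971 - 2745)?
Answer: 618426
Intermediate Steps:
(-1528 + (-27)²)*(1971 - 2745) = (-1528 + 729)*(-774) = -799*(-774) = 618426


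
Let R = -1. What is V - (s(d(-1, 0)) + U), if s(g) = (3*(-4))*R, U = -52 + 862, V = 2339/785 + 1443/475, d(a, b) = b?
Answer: -60851894/74575 ≈ -815.98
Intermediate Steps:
V = 448756/74575 (V = 2339*(1/785) + 1443*(1/475) = 2339/785 + 1443/475 = 448756/74575 ≈ 6.0175)
U = 810
s(g) = 12 (s(g) = (3*(-4))*(-1) = -12*(-1) = 12)
V - (s(d(-1, 0)) + U) = 448756/74575 - (12 + 810) = 448756/74575 - 1*822 = 448756/74575 - 822 = -60851894/74575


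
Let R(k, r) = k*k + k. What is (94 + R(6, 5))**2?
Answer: 18496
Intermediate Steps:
R(k, r) = k + k**2 (R(k, r) = k**2 + k = k + k**2)
(94 + R(6, 5))**2 = (94 + 6*(1 + 6))**2 = (94 + 6*7)**2 = (94 + 42)**2 = 136**2 = 18496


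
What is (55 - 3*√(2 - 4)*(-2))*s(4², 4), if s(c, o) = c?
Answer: 880 + 96*I*√2 ≈ 880.0 + 135.76*I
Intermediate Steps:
(55 - 3*√(2 - 4)*(-2))*s(4², 4) = (55 - 3*√(2 - 4)*(-2))*4² = (55 - 3*I*√2*(-2))*16 = (55 + 6*I*√2)*16 = 880 + 96*I*√2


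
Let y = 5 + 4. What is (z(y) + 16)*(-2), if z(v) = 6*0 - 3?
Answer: -26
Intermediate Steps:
y = 9
z(v) = -3 (z(v) = 0 - 3 = -3)
(z(y) + 16)*(-2) = (-3 + 16)*(-2) = 13*(-2) = -26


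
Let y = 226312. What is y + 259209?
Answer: 485521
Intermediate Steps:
y + 259209 = 226312 + 259209 = 485521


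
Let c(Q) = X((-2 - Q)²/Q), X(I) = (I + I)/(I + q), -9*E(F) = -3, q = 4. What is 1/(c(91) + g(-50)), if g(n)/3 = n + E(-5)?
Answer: -9013/1325639 ≈ -0.0067990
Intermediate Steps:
E(F) = ⅓ (E(F) = -⅑*(-3) = ⅓)
X(I) = 2*I/(4 + I) (X(I) = (I + I)/(I + 4) = (2*I)/(4 + I) = 2*I/(4 + I))
g(n) = 1 + 3*n (g(n) = 3*(n + ⅓) = 3*(⅓ + n) = 1 + 3*n)
c(Q) = 2*(-2 - Q)²/(Q*(4 + (-2 - Q)²/Q)) (c(Q) = 2*((-2 - Q)²/Q)/(4 + (-2 - Q)²/Q) = 2*(-2 - Q)²/(Q*(4 + (-2 - Q)²/Q)))
1/(c(91) + g(-50)) = 1/(2*(2 + 91)²/((2 + 91)² + 4*91) + (1 + 3*(-50))) = 1/(2*93²/(93² + 364) + (1 - 150)) = 1/(2*8649/(8649 + 364) - 149) = 1/(2*8649/9013 - 149) = 1/(2*8649*(1/9013) - 149) = 1/(17298/9013 - 149) = 1/(-1325639/9013) = -9013/1325639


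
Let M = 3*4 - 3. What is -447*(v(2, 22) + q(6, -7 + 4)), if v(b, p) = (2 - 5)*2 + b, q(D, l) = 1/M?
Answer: 5215/3 ≈ 1738.3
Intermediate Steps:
M = 9 (M = 12 - 3 = 9)
q(D, l) = ⅑ (q(D, l) = 1/9 = ⅑)
v(b, p) = -6 + b (v(b, p) = -3*2 + b = -6 + b)
-447*(v(2, 22) + q(6, -7 + 4)) = -447*((-6 + 2) + ⅑) = -447*(-4 + ⅑) = -447*(-35/9) = 5215/3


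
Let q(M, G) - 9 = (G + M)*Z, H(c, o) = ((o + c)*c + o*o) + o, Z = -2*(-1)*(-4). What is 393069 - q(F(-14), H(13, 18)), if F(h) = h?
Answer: 398908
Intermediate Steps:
Z = -8 (Z = 2*(-4) = -8)
H(c, o) = o + o**2 + c*(c + o) (H(c, o) = ((c + o)*c + o**2) + o = (c*(c + o) + o**2) + o = (o**2 + c*(c + o)) + o = o + o**2 + c*(c + o))
q(M, G) = 9 - 8*G - 8*M (q(M, G) = 9 + (G + M)*(-8) = 9 + (-8*G - 8*M) = 9 - 8*G - 8*M)
393069 - q(F(-14), H(13, 18)) = 393069 - (9 - 8*(18 + 13**2 + 18**2 + 13*18) - 8*(-14)) = 393069 - (9 - 8*(18 + 169 + 324 + 234) + 112) = 393069 - (9 - 8*745 + 112) = 393069 - (9 - 5960 + 112) = 393069 - 1*(-5839) = 393069 + 5839 = 398908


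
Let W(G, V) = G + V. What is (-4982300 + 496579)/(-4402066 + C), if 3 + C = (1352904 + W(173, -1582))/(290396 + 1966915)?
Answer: 10125667356231/9936837424964 ≈ 1.0190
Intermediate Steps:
C = -5420438/2257311 (C = -3 + (1352904 + (173 - 1582))/(290396 + 1966915) = -3 + (1352904 - 1409)/2257311 = -3 + 1351495*(1/2257311) = -3 + 1351495/2257311 = -5420438/2257311 ≈ -2.4013)
(-4982300 + 496579)/(-4402066 + C) = (-4982300 + 496579)/(-4402066 - 5420438/2257311) = -4485721/(-9936837424964/2257311) = -4485721*(-2257311/9936837424964) = 10125667356231/9936837424964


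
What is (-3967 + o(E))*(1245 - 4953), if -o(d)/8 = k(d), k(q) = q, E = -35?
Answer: 13671396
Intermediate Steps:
o(d) = -8*d
(-3967 + o(E))*(1245 - 4953) = (-3967 - 8*(-35))*(1245 - 4953) = (-3967 + 280)*(-3708) = -3687*(-3708) = 13671396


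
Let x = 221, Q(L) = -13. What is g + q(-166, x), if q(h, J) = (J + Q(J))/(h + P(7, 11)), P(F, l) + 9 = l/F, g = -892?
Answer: -542172/607 ≈ -893.20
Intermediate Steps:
P(F, l) = -9 + l/F
q(h, J) = (-13 + J)/(-52/7 + h) (q(h, J) = (J - 13)/(h + (-9 + 11/7)) = (-13 + J)/(h + (-9 + 11*(1/7))) = (-13 + J)/(h + (-9 + 11/7)) = (-13 + J)/(h - 52/7) = (-13 + J)/(-52/7 + h))
g + q(-166, x) = -892 + 7*(-13 + 221)/(-52 + 7*(-166)) = -892 + 7*208/(-52 - 1162) = -892 + 7*208/(-1214) = -892 + 7*(-1/1214)*208 = -892 - 728/607 = -542172/607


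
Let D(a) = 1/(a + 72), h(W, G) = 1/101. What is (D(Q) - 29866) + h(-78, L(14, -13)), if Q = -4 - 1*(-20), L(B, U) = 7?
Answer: -265448819/8888 ≈ -29866.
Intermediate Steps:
h(W, G) = 1/101
Q = 16 (Q = -4 + 20 = 16)
D(a) = 1/(72 + a)
(D(Q) - 29866) + h(-78, L(14, -13)) = (1/(72 + 16) - 29866) + 1/101 = (1/88 - 29866) + 1/101 = -2628207/88 + 1/101 = -265448819/8888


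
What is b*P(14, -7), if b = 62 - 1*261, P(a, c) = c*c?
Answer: -9751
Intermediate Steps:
P(a, c) = c**2
b = -199 (b = 62 - 261 = -199)
b*P(14, -7) = -199*(-7)**2 = -199*49 = -9751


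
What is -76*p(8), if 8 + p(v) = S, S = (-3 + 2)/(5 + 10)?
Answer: 9196/15 ≈ 613.07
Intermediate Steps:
S = -1/15 ≈ -0.066667
p(v) = -121/15 (p(v) = -8 - 1/15 = -121/15)
-76*p(8) = -76*(-121/15) = 9196/15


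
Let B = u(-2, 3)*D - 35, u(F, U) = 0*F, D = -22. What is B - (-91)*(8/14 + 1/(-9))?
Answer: 62/9 ≈ 6.8889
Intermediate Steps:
u(F, U) = 0
B = -35 (B = 0*(-22) - 35 = 0 - 35 = -35)
B - (-91)*(8/14 + 1/(-9)) = -35 - (-91)*(8/14 + 1/(-9)) = -35 - (-91)*(8*(1/14) + 1*(-⅑)) = -35 - (-91)*(4/7 - ⅑) = -35 - (-91)*29/63 = -35 - 1*(-377/9) = -35 + 377/9 = 62/9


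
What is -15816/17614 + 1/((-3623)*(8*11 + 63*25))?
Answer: -47646096299/53062606543 ≈ -0.89792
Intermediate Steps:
-15816/17614 + 1/((-3623)*(8*11 + 63*25)) = -15816*1/17614 - 1/(3623*(88 + 1575)) = -7908/8807 - 1/3623/1663 = -7908/8807 - 1/3623*1/1663 = -7908/8807 - 1/6025049 = -47646096299/53062606543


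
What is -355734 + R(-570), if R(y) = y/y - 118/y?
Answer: -101383846/285 ≈ -3.5573e+5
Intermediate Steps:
R(y) = 1 - 118/y
-355734 + R(-570) = -355734 + (-118 - 570)/(-570) = -355734 - 1/570*(-688) = -355734 + 344/285 = -101383846/285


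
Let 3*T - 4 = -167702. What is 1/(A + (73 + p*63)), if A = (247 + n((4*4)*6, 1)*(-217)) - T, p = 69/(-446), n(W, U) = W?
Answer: 1338/47335211 ≈ 2.8266e-5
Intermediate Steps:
p = -69/446 (p = 69*(-1/446) = -69/446 ≈ -0.15471)
T = -167698/3 (T = 4/3 + (1/3)*(-167702) = 4/3 - 167702/3 = -167698/3 ≈ -55899.)
A = 105943/3 (A = (247 + ((4*4)*6)*(-217)) - 1*(-167698/3) = (247 + (16*6)*(-217)) + 167698/3 = (247 + 96*(-217)) + 167698/3 = (247 - 20832) + 167698/3 = -20585 + 167698/3 = 105943/3 ≈ 35314.)
1/(A + (73 + p*63)) = 1/(105943/3 + (73 - 69/446*63)) = 1/(105943/3 + (73 - 4347/446)) = 1/(105943/3 + 28211/446) = 1/(47335211/1338) = 1338/47335211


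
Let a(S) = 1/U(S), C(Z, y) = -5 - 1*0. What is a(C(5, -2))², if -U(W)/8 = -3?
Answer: 1/576 ≈ 0.0017361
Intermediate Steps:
C(Z, y) = -5 (C(Z, y) = -5 + 0 = -5)
U(W) = 24 (U(W) = -8*(-3) = 24)
a(S) = 1/24
a(C(5, -2))² = (1/24)² = 1/576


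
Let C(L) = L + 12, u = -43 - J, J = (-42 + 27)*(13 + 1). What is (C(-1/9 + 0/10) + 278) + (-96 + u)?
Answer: 3248/9 ≈ 360.89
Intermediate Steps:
J = -210 (J = -15*14 = -210)
u = 167 (u = -43 - 1*(-210) = -43 + 210 = 167)
C(L) = 12 + L
(C(-1/9 + 0/10) + 278) + (-96 + u) = ((12 + (-1/9 + 0/10)) + 278) + (-96 + 167) = ((12 + (-1*1/9 + 0*(1/10))) + 278) + 71 = ((12 + (-1/9 + 0)) + 278) + 71 = ((12 - 1/9) + 278) + 71 = (107/9 + 278) + 71 = 2609/9 + 71 = 3248/9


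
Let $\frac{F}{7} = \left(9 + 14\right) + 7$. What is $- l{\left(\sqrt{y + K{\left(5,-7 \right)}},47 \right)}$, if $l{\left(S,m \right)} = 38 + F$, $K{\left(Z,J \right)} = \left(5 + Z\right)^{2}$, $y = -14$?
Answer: $-248$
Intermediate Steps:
$F = 210$ ($F = 7 \left(\left(9 + 14\right) + 7\right) = 7 \left(23 + 7\right) = 7 \cdot 30 = 210$)
$l{\left(S,m \right)} = 248$ ($l{\left(S,m \right)} = 38 + 210 = 248$)
$- l{\left(\sqrt{y + K{\left(5,-7 \right)}},47 \right)} = \left(-1\right) 248 = -248$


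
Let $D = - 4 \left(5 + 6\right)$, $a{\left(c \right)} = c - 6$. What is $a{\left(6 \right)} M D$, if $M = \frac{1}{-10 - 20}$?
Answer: $0$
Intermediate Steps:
$a{\left(c \right)} = -6 + c$
$D = -44$ ($D = \left(-4\right) 11 = -44$)
$M = - \frac{1}{30}$ ($M = \frac{1}{-30} = - \frac{1}{30} \approx -0.033333$)
$a{\left(6 \right)} M D = \left(-6 + 6\right) \left(- \frac{1}{30}\right) \left(-44\right) = 0 \left(- \frac{1}{30}\right) \left(-44\right) = 0 \left(-44\right) = 0$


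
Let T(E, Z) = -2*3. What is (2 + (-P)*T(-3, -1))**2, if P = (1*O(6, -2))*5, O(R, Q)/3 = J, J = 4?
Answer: 131044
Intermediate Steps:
O(R, Q) = 12 (O(R, Q) = 3*4 = 12)
T(E, Z) = -6
P = 60 (P = (1*12)*5 = 12*5 = 60)
(2 + (-P)*T(-3, -1))**2 = (2 - 1*60*(-6))**2 = (2 - 60*(-6))**2 = (2 + 360)**2 = 362**2 = 131044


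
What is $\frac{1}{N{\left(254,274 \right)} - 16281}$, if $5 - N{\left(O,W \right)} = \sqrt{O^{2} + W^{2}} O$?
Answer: $\frac{4069}{2185252324} - \frac{127 \sqrt{34898}}{2185252324} \approx -8.9948 \cdot 10^{-6}$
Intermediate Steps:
$N{\left(O,W \right)} = 5 - O \sqrt{O^{2} + W^{2}}$ ($N{\left(O,W \right)} = 5 - \sqrt{O^{2} + W^{2}} O = 5 - O \sqrt{O^{2} + W^{2}}$)
$\frac{1}{N{\left(254,274 \right)} - 16281} = \frac{1}{\left(5 - 254 \sqrt{254^{2} + 274^{2}}\right) - 16281} = \frac{1}{\left(5 - 254 \sqrt{64516 + 75076}\right) - 16281} = \frac{1}{\left(5 - 254 \sqrt{139592}\right) - 16281} = \frac{1}{\left(5 - 254 \cdot 2 \sqrt{34898}\right) - 16281} = \frac{1}{\left(5 - 508 \sqrt{34898}\right) - 16281} = \frac{1}{-16276 - 508 \sqrt{34898}}$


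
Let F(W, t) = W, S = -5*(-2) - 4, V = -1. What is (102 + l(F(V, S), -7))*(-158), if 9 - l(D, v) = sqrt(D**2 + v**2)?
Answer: -17538 + 790*sqrt(2) ≈ -16421.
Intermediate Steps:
S = 6 (S = 10 - 4 = 6)
l(D, v) = 9 - sqrt(D**2 + v**2)
(102 + l(F(V, S), -7))*(-158) = (102 + (9 - sqrt((-1)**2 + (-7)**2)))*(-158) = (102 + (9 - sqrt(1 + 49)))*(-158) = (102 + (9 - sqrt(50)))*(-158) = (102 + (9 - 5*sqrt(2)))*(-158) = (111 - 5*sqrt(2))*(-158) = -17538 + 790*sqrt(2)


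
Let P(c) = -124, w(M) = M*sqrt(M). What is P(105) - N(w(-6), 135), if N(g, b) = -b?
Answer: 11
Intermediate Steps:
w(M) = M**(3/2)
P(105) - N(w(-6), 135) = -124 - (-1)*135 = -124 - 1*(-135) = -124 + 135 = 11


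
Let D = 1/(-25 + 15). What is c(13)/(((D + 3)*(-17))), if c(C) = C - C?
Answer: 0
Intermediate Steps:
c(C) = 0
D = -⅒ (D = 1/(-10) = -⅒ ≈ -0.10000)
c(13)/(((D + 3)*(-17))) = 0/(((-⅒ + 3)*(-17))) = 0/(((29/10)*(-17))) = 0/(-493/10) = 0*(-10/493) = 0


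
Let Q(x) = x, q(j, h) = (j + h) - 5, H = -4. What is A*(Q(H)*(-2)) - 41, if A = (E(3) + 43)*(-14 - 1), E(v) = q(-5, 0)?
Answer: -4001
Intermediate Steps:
q(j, h) = -5 + h + j (q(j, h) = (h + j) - 5 = -5 + h + j)
E(v) = -10 (E(v) = -5 + 0 - 5 = -10)
A = -495 (A = (-10 + 43)*(-14 - 1) = 33*(-15) = -495)
A*(Q(H)*(-2)) - 41 = -(-1980)*(-2) - 41 = -495*8 - 41 = -3960 - 41 = -4001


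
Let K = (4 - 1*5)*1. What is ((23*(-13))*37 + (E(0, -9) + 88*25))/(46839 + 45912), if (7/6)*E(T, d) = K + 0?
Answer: -62047/649257 ≈ -0.095566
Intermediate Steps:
K = -1 (K = (4 - 5)*1 = -1*1 = -1)
E(T, d) = -6/7 (E(T, d) = 6*(-1 + 0)/7 = (6/7)*(-1) = -6/7)
((23*(-13))*37 + (E(0, -9) + 88*25))/(46839 + 45912) = ((23*(-13))*37 + (-6/7 + 88*25))/(46839 + 45912) = (-299*37 + (-6/7 + 2200))/92751 = (-11063 + 15394/7)*(1/92751) = -62047/7*1/92751 = -62047/649257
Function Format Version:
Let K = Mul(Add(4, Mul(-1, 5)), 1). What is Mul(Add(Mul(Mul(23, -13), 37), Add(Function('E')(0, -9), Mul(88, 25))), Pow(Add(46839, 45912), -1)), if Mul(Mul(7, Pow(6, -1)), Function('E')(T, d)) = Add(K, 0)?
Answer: Rational(-62047, 649257) ≈ -0.095566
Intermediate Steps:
K = -1 (K = Mul(Add(4, -5), 1) = Mul(-1, 1) = -1)
Function('E')(T, d) = Rational(-6, 7) (Function('E')(T, d) = Mul(Rational(6, 7), Add(-1, 0)) = Mul(Rational(6, 7), -1) = Rational(-6, 7))
Mul(Add(Mul(Mul(23, -13), 37), Add(Function('E')(0, -9), Mul(88, 25))), Pow(Add(46839, 45912), -1)) = Mul(Add(Mul(Mul(23, -13), 37), Add(Rational(-6, 7), Mul(88, 25))), Pow(Add(46839, 45912), -1)) = Mul(Add(Mul(-299, 37), Add(Rational(-6, 7), 2200)), Pow(92751, -1)) = Mul(Add(-11063, Rational(15394, 7)), Rational(1, 92751)) = Mul(Rational(-62047, 7), Rational(1, 92751)) = Rational(-62047, 649257)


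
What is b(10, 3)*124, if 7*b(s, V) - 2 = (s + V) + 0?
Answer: 1860/7 ≈ 265.71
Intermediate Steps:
b(s, V) = 2/7 + V/7 + s/7 (b(s, V) = 2/7 + ((s + V) + 0)/7 = 2/7 + ((V + s) + 0)/7 = 2/7 + (V + s)/7 = 2/7 + (V/7 + s/7) = 2/7 + V/7 + s/7)
b(10, 3)*124 = (2/7 + (⅐)*3 + (⅐)*10)*124 = (2/7 + 3/7 + 10/7)*124 = (15/7)*124 = 1860/7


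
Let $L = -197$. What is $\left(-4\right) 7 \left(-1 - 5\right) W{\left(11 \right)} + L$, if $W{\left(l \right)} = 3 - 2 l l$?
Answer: $-122165$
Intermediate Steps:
$W{\left(l \right)} = - 6 l^{2}$ ($W{\left(l \right)} = 3 \left(- 2 l^{2}\right) = - 6 l^{2}$)
$\left(-4\right) 7 \left(-1 - 5\right) W{\left(11 \right)} + L = \left(-4\right) 7 \left(-1 - 5\right) \left(- 6 \cdot 11^{2}\right) - 197 = \left(-28\right) \left(-6\right) \left(\left(-6\right) 121\right) - 197 = 168 \left(-726\right) - 197 = -121968 - 197 = -122165$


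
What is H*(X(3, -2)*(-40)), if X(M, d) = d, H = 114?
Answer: 9120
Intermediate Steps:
H*(X(3, -2)*(-40)) = 114*(-2*(-40)) = 114*80 = 9120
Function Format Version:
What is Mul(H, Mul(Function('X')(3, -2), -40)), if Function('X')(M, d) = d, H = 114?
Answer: 9120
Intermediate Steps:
Mul(H, Mul(Function('X')(3, -2), -40)) = Mul(114, Mul(-2, -40)) = Mul(114, 80) = 9120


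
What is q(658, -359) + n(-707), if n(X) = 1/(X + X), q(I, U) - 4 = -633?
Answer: -889407/1414 ≈ -629.00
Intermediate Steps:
q(I, U) = -629 (q(I, U) = 4 - 633 = -629)
n(X) = 1/(2*X)
q(658, -359) + n(-707) = -629 + (1/2)/(-707) = -629 + (1/2)*(-1/707) = -629 - 1/1414 = -889407/1414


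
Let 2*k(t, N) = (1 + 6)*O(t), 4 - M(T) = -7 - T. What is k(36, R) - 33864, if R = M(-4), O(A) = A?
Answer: -33738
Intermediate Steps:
M(T) = 11 + T (M(T) = 4 - (-7 - T) = 4 + (7 + T) = 11 + T)
R = 7 (R = 11 - 4 = 7)
k(t, N) = 7*t/2 (k(t, N) = ((1 + 6)*t)/2 = (7*t)/2 = 7*t/2)
k(36, R) - 33864 = (7/2)*36 - 33864 = 126 - 33864 = -33738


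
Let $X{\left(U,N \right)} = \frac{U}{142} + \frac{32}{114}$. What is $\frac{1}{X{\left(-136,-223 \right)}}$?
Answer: $- \frac{4047}{2740} \approx -1.477$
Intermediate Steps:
$X{\left(U,N \right)} = \frac{16}{57} + \frac{U}{142}$ ($X{\left(U,N \right)} = U \frac{1}{142} + 32 \cdot \frac{1}{114} = \frac{U}{142} + \frac{16}{57} = \frac{16}{57} + \frac{U}{142}$)
$\frac{1}{X{\left(-136,-223 \right)}} = \frac{1}{\frac{16}{57} + \frac{1}{142} \left(-136\right)} = \frac{1}{\frac{16}{57} - \frac{68}{71}} = \frac{1}{- \frac{2740}{4047}} = - \frac{4047}{2740}$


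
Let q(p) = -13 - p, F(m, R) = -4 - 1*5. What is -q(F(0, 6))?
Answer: 4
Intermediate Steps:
F(m, R) = -9 (F(m, R) = -4 - 5 = -9)
-q(F(0, 6)) = -(-13 - 1*(-9)) = -(-13 + 9) = -1*(-4) = 4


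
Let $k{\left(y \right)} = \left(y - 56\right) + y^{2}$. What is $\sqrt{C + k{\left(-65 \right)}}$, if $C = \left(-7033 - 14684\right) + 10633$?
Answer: $2 i \sqrt{1745} \approx 83.546 i$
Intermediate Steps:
$C = -11084$ ($C = -21717 + 10633 = -11084$)
$k{\left(y \right)} = -56 + y + y^{2}$ ($k{\left(y \right)} = \left(-56 + y\right) + y^{2} = -56 + y + y^{2}$)
$\sqrt{C + k{\left(-65 \right)}} = \sqrt{-11084 - \left(121 - 4225\right)} = \sqrt{-11084 - -4104} = \sqrt{-11084 + 4104} = \sqrt{-6980} = 2 i \sqrt{1745}$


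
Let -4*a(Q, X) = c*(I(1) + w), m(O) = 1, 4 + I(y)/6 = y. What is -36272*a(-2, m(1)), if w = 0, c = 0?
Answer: 0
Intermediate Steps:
I(y) = -24 + 6*y
a(Q, X) = 0 (a(Q, X) = -0*((-24 + 6*1) + 0) = -0*((-24 + 6) + 0) = -0*(-18 + 0) = -0*(-18) = -¼*0 = 0)
-36272*a(-2, m(1)) = -36272*0 = 0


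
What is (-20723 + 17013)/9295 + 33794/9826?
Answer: 27766077/9133267 ≈ 3.0401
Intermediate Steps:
(-20723 + 17013)/9295 + 33794/9826 = -3710*1/9295 + 33794*(1/9826) = -742/1859 + 16897/4913 = 27766077/9133267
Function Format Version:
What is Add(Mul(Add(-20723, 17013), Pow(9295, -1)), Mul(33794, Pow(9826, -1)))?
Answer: Rational(27766077, 9133267) ≈ 3.0401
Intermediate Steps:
Add(Mul(Add(-20723, 17013), Pow(9295, -1)), Mul(33794, Pow(9826, -1))) = Add(Mul(-3710, Rational(1, 9295)), Mul(33794, Rational(1, 9826))) = Add(Rational(-742, 1859), Rational(16897, 4913)) = Rational(27766077, 9133267)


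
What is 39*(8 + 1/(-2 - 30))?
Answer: 9945/32 ≈ 310.78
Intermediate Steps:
39*(8 + 1/(-2 - 30)) = 39*(8 + 1/(-32)) = 39*(8 - 1/32) = 39*(255/32) = 9945/32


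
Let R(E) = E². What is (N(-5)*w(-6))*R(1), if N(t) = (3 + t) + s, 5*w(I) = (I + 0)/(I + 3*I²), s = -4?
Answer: 6/85 ≈ 0.070588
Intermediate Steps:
w(I) = I/(5*(I + 3*I²)) (w(I) = ((I + 0)/(I + 3*I²))/5 = (I/(I + 3*I²))/5 = I/(5*(I + 3*I²)))
N(t) = -1 + t (N(t) = (3 + t) - 4 = -1 + t)
(N(-5)*w(-6))*R(1) = ((-1 - 5)*(1/(5*(1 + 3*(-6)))))*1² = -6/(5*(1 - 18))*1 = -6/(5*(-17))*1 = -6*(-1)/(5*17)*1 = -6*(-1/85)*1 = (6/85)*1 = 6/85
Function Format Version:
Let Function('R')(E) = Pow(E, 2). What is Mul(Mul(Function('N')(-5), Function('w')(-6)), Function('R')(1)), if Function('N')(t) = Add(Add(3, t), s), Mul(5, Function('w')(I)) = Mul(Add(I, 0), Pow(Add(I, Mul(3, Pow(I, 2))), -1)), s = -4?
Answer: Rational(6, 85) ≈ 0.070588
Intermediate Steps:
Function('w')(I) = Mul(Rational(1, 5), I, Pow(Add(I, Mul(3, Pow(I, 2))), -1)) (Function('w')(I) = Mul(Rational(1, 5), Mul(Add(I, 0), Pow(Add(I, Mul(3, Pow(I, 2))), -1))) = Mul(Rational(1, 5), Mul(I, Pow(Add(I, Mul(3, Pow(I, 2))), -1))) = Mul(Rational(1, 5), I, Pow(Add(I, Mul(3, Pow(I, 2))), -1)))
Function('N')(t) = Add(-1, t) (Function('N')(t) = Add(Add(3, t), -4) = Add(-1, t))
Mul(Mul(Function('N')(-5), Function('w')(-6)), Function('R')(1)) = Mul(Mul(Add(-1, -5), Mul(Rational(1, 5), Pow(Add(1, Mul(3, -6)), -1))), Pow(1, 2)) = Mul(Mul(-6, Mul(Rational(1, 5), Pow(Add(1, -18), -1))), 1) = Mul(Mul(-6, Mul(Rational(1, 5), Pow(-17, -1))), 1) = Mul(Mul(-6, Mul(Rational(1, 5), Rational(-1, 17))), 1) = Mul(Mul(-6, Rational(-1, 85)), 1) = Mul(Rational(6, 85), 1) = Rational(6, 85)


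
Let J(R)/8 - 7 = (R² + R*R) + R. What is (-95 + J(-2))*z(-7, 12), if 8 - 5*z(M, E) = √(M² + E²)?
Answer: 72/5 - 9*√193/5 ≈ -10.606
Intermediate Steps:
J(R) = 56 + 8*R + 16*R² (J(R) = 56 + 8*((R² + R*R) + R) = 56 + 8*((R² + R²) + R) = 56 + 8*(2*R² + R) = 56 + 8*(R + 2*R²) = 56 + (8*R + 16*R²) = 56 + 8*R + 16*R²)
z(M, E) = 8/5 - √(E² + M²)/5 (z(M, E) = 8/5 - √(M² + E²)/5 = 8/5 - √(E² + M²)/5)
(-95 + J(-2))*z(-7, 12) = (-95 + (56 + 8*(-2) + 16*(-2)²))*(8/5 - √(12² + (-7)²)/5) = (-95 + (56 - 16 + 16*4))*(8/5 - √(144 + 49)/5) = (-95 + (56 - 16 + 64))*(8/5 - √193/5) = (-95 + 104)*(8/5 - √193/5) = 9*(8/5 - √193/5) = 72/5 - 9*√193/5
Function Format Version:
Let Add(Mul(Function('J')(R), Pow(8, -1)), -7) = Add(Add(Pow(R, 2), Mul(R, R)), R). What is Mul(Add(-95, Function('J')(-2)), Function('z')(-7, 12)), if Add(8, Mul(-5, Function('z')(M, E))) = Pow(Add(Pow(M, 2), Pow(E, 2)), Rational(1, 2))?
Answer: Add(Rational(72, 5), Mul(Rational(-9, 5), Pow(193, Rational(1, 2)))) ≈ -10.606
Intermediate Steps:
Function('J')(R) = Add(56, Mul(8, R), Mul(16, Pow(R, 2))) (Function('J')(R) = Add(56, Mul(8, Add(Add(Pow(R, 2), Mul(R, R)), R))) = Add(56, Mul(8, Add(Add(Pow(R, 2), Pow(R, 2)), R))) = Add(56, Mul(8, Add(Mul(2, Pow(R, 2)), R))) = Add(56, Mul(8, Add(R, Mul(2, Pow(R, 2))))) = Add(56, Add(Mul(8, R), Mul(16, Pow(R, 2)))) = Add(56, Mul(8, R), Mul(16, Pow(R, 2))))
Function('z')(M, E) = Add(Rational(8, 5), Mul(Rational(-1, 5), Pow(Add(Pow(E, 2), Pow(M, 2)), Rational(1, 2)))) (Function('z')(M, E) = Add(Rational(8, 5), Mul(Rational(-1, 5), Pow(Add(Pow(M, 2), Pow(E, 2)), Rational(1, 2)))) = Add(Rational(8, 5), Mul(Rational(-1, 5), Pow(Add(Pow(E, 2), Pow(M, 2)), Rational(1, 2)))))
Mul(Add(-95, Function('J')(-2)), Function('z')(-7, 12)) = Mul(Add(-95, Add(56, Mul(8, -2), Mul(16, Pow(-2, 2)))), Add(Rational(8, 5), Mul(Rational(-1, 5), Pow(Add(Pow(12, 2), Pow(-7, 2)), Rational(1, 2))))) = Mul(Add(-95, Add(56, -16, Mul(16, 4))), Add(Rational(8, 5), Mul(Rational(-1, 5), Pow(Add(144, 49), Rational(1, 2))))) = Mul(Add(-95, Add(56, -16, 64)), Add(Rational(8, 5), Mul(Rational(-1, 5), Pow(193, Rational(1, 2))))) = Mul(Add(-95, 104), Add(Rational(8, 5), Mul(Rational(-1, 5), Pow(193, Rational(1, 2))))) = Mul(9, Add(Rational(8, 5), Mul(Rational(-1, 5), Pow(193, Rational(1, 2))))) = Add(Rational(72, 5), Mul(Rational(-9, 5), Pow(193, Rational(1, 2))))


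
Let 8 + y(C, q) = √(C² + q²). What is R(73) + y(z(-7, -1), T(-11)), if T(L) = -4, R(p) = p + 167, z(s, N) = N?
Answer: 232 + √17 ≈ 236.12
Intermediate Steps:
R(p) = 167 + p
y(C, q) = -8 + √(C² + q²)
R(73) + y(z(-7, -1), T(-11)) = (167 + 73) + (-8 + √((-1)² + (-4)²)) = 240 + (-8 + √(1 + 16)) = 240 + (-8 + √17) = 232 + √17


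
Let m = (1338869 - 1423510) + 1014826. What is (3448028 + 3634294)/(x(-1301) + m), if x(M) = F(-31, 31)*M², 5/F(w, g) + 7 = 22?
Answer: 10623483/2241578 ≈ 4.7393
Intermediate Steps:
F(w, g) = ⅓ (F(w, g) = 5/(-7 + 22) = 5/15 = 5*(1/15) = ⅓)
m = 930185 (m = -84641 + 1014826 = 930185)
x(M) = M²/3
(3448028 + 3634294)/(x(-1301) + m) = (3448028 + 3634294)/((⅓)*(-1301)² + 930185) = 7082322/((⅓)*1692601 + 930185) = 7082322/(1692601/3 + 930185) = 7082322/(4483156/3) = 7082322*(3/4483156) = 10623483/2241578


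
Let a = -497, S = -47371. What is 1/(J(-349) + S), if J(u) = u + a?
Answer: -1/48217 ≈ -2.0740e-5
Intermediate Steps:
J(u) = -497 + u (J(u) = u - 497 = -497 + u)
1/(J(-349) + S) = 1/((-497 - 349) - 47371) = 1/(-846 - 47371) = 1/(-48217) = -1/48217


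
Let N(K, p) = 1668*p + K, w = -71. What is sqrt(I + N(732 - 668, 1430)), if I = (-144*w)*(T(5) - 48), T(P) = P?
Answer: 2*sqrt(486418) ≈ 1394.9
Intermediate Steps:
I = -439632 (I = (-144*(-71))*(5 - 48) = 10224*(-43) = -439632)
N(K, p) = K + 1668*p
sqrt(I + N(732 - 668, 1430)) = sqrt(-439632 + ((732 - 668) + 1668*1430)) = sqrt(-439632 + (64 + 2385240)) = sqrt(-439632 + 2385304) = sqrt(1945672) = 2*sqrt(486418)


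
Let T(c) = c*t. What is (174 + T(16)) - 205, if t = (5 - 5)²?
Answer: -31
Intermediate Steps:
t = 0 (t = 0² = 0)
T(c) = 0 (T(c) = c*0 = 0)
(174 + T(16)) - 205 = (174 + 0) - 205 = 174 - 205 = -31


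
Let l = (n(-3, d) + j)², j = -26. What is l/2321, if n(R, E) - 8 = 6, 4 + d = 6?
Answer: 144/2321 ≈ 0.062042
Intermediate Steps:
d = 2 (d = -4 + 6 = 2)
n(R, E) = 14 (n(R, E) = 8 + 6 = 14)
l = 144 (l = (14 - 26)² = (-12)² = 144)
l/2321 = 144/2321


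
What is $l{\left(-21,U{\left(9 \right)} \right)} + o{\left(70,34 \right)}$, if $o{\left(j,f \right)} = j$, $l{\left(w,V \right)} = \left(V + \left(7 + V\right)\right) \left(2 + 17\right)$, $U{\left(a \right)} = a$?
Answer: $545$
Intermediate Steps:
$l{\left(w,V \right)} = 133 + 38 V$ ($l{\left(w,V \right)} = \left(7 + 2 V\right) 19 = 133 + 38 V$)
$l{\left(-21,U{\left(9 \right)} \right)} + o{\left(70,34 \right)} = \left(133 + 38 \cdot 9\right) + 70 = \left(133 + 342\right) + 70 = 475 + 70 = 545$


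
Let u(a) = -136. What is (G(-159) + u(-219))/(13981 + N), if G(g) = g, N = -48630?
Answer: 295/34649 ≈ 0.0085140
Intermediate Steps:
(G(-159) + u(-219))/(13981 + N) = (-159 - 136)/(13981 - 48630) = -295/(-34649) = -295*(-1/34649) = 295/34649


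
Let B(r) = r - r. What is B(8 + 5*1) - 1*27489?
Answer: -27489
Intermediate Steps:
B(r) = 0
B(8 + 5*1) - 1*27489 = 0 - 1*27489 = 0 - 27489 = -27489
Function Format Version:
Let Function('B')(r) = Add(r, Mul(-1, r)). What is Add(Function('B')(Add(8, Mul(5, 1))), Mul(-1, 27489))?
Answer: -27489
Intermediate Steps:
Function('B')(r) = 0
Add(Function('B')(Add(8, Mul(5, 1))), Mul(-1, 27489)) = Add(0, Mul(-1, 27489)) = Add(0, -27489) = -27489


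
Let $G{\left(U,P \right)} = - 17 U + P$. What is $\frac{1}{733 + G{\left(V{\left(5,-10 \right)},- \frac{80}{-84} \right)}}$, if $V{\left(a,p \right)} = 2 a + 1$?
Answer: $\frac{21}{11486} \approx 0.0018283$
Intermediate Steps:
$V{\left(a,p \right)} = 1 + 2 a$
$G{\left(U,P \right)} = P - 17 U$
$\frac{1}{733 + G{\left(V{\left(5,-10 \right)},- \frac{80}{-84} \right)}} = \frac{1}{733 - \left(- \frac{20}{21} + 17 \left(1 + 2 \cdot 5\right)\right)} = \frac{1}{733 - \left(- \frac{20}{21} + 17 \left(1 + 10\right)\right)} = \frac{1}{733 + \left(\frac{20}{21} - 187\right)} = \frac{1}{733 - \frac{3907}{21}} = \frac{1}{\frac{11486}{21}} = \frac{21}{11486}$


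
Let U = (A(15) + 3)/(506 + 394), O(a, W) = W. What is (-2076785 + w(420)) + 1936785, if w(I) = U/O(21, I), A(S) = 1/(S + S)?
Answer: -226799999987/1620000 ≈ -1.4000e+5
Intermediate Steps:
A(S) = 1/(2*S)
U = 91/27000 (U = ((½)/15 + 3)/(506 + 394) = ((½)*(1/15) + 3)/900 = (1/30 + 3)*(1/900) = (91/30)*(1/900) = 91/27000 ≈ 0.0033704)
w(I) = 91/(27000*I)
(-2076785 + w(420)) + 1936785 = (-2076785 + (91/27000)/420) + 1936785 = (-2076785 + (91/27000)*(1/420)) + 1936785 = (-2076785 + 13/1620000) + 1936785 = -3364391699987/1620000 + 1936785 = -226799999987/1620000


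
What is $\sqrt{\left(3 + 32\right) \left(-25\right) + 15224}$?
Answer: $\sqrt{14349} \approx 119.79$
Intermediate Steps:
$\sqrt{\left(3 + 32\right) \left(-25\right) + 15224} = \sqrt{35 \left(-25\right) + 15224} = \sqrt{-875 + 15224} = \sqrt{14349}$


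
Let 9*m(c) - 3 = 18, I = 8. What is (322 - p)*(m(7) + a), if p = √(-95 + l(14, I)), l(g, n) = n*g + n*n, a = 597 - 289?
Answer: 291403/3 ≈ 97134.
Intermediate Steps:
m(c) = 7/3 (m(c) = ⅓ + (⅑)*18 = ⅓ + 2 = 7/3)
a = 308
l(g, n) = n² + g*n (l(g, n) = g*n + n² = n² + g*n)
p = 9 (p = √(-95 + 8*(14 + 8)) = √(-95 + 8*22) = √(-95 + 176) = √81 = 9)
(322 - p)*(m(7) + a) = (322 - 1*9)*(7/3 + 308) = (322 - 9)*(931/3) = 313*(931/3) = 291403/3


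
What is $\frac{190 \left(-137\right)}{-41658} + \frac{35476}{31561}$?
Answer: $\frac{1149696019}{657384069} \approx 1.7489$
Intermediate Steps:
$\frac{190 \left(-137\right)}{-41658} + \frac{35476}{31561} = \left(-26030\right) \left(- \frac{1}{41658}\right) + 35476 \cdot \frac{1}{31561} = \frac{13015}{20829} + \frac{35476}{31561} = \frac{1149696019}{657384069}$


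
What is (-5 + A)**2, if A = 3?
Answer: 4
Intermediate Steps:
(-5 + A)**2 = (-5 + 3)**2 = (-2)**2 = 4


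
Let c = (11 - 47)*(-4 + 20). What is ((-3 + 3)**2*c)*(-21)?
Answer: 0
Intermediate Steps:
c = -576 (c = -36*16 = -576)
((-3 + 3)**2*c)*(-21) = ((-3 + 3)**2*(-576))*(-21) = (0**2*(-576))*(-21) = (0*(-576))*(-21) = 0*(-21) = 0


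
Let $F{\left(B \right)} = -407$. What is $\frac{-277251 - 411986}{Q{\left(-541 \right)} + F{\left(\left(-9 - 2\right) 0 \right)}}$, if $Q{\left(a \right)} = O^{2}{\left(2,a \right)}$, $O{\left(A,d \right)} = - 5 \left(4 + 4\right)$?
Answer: $- \frac{689237}{1193} \approx -577.73$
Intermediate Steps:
$O{\left(A,d \right)} = -40$ ($O{\left(A,d \right)} = \left(-5\right) 8 = -40$)
$Q{\left(a \right)} = 1600$ ($Q{\left(a \right)} = \left(-40\right)^{2} = 1600$)
$\frac{-277251 - 411986}{Q{\left(-541 \right)} + F{\left(\left(-9 - 2\right) 0 \right)}} = \frac{-277251 - 411986}{1600 - 407} = - \frac{689237}{1193}$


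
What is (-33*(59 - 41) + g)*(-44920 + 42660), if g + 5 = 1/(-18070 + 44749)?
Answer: 36116427200/26679 ≈ 1.3537e+6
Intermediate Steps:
g = -133394/26679 (g = -5 + 1/(-18070 + 44749) = -5 + 1/26679 = -133394/26679 ≈ -5.0000)
(-33*(59 - 41) + g)*(-44920 + 42660) = (-33*(59 - 41) - 133394/26679)*(-44920 + 42660) = (-33*18 - 133394/26679)*(-2260) = (-594 - 133394/26679)*(-2260) = -15980720/26679*(-2260) = 36116427200/26679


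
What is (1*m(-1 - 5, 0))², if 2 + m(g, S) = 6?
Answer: 16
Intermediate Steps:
m(g, S) = 4 (m(g, S) = -2 + 6 = 4)
(1*m(-1 - 5, 0))² = (1*4)² = 4² = 16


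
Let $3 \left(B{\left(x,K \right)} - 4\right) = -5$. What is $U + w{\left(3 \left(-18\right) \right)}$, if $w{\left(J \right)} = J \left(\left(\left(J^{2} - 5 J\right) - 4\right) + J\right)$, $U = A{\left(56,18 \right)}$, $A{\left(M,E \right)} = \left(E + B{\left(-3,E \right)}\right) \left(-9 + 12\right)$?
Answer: $-168851$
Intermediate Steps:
$B{\left(x,K \right)} = \frac{7}{3}$ ($B{\left(x,K \right)} = 4 + \frac{1}{3} \left(-5\right) = 4 - \frac{5}{3} = \frac{7}{3}$)
$A{\left(M,E \right)} = 7 + 3 E$ ($A{\left(M,E \right)} = \left(E + \frac{7}{3}\right) \left(-9 + 12\right) = \left(\frac{7}{3} + E\right) 3 = 7 + 3 E$)
$U = 61$ ($U = 7 + 3 \cdot 18 = 7 + 54 = 61$)
$w{\left(J \right)} = J \left(-4 + J^{2} - 4 J\right)$ ($w{\left(J \right)} = J \left(\left(-4 + J^{2} - 5 J\right) + J\right) = J \left(-4 + J^{2} - 4 J\right)$)
$U + w{\left(3 \left(-18\right) \right)} = 61 + 3 \left(-18\right) \left(-4 + \left(3 \left(-18\right)\right)^{2} - 4 \cdot 3 \left(-18\right)\right) = 61 - 54 \left(-4 + \left(-54\right)^{2} - -216\right) = 61 - 54 \left(-4 + 2916 + 216\right) = 61 - 168912 = -168851$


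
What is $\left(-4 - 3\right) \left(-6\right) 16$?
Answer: $672$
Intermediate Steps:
$\left(-4 - 3\right) \left(-6\right) 16 = \left(-7\right) \left(-6\right) 16 = 42 \cdot 16 = 672$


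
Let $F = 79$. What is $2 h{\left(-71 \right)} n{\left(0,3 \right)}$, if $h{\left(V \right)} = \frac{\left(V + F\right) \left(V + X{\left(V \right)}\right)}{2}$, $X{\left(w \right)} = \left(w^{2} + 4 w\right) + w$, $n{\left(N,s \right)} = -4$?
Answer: $-147680$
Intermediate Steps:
$X{\left(w \right)} = w^{2} + 5 w$
$h{\left(V \right)} = \frac{\left(79 + V\right) \left(V + V \left(5 + V\right)\right)}{2}$ ($h{\left(V \right)} = \frac{\left(V + 79\right) \left(V + V \left(5 + V\right)\right)}{2} = \left(79 + V\right) \left(V + V \left(5 + V\right)\right) \frac{1}{2} = \frac{\left(79 + V\right) \left(V + V \left(5 + V\right)\right)}{2}$)
$2 h{\left(-71 \right)} n{\left(0,3 \right)} = 2 \cdot \frac{1}{2} \left(-71\right) \left(474 + \left(-71\right)^{2} + 85 \left(-71\right)\right) \left(-4\right) = 2 \cdot \frac{1}{2} \left(-71\right) \left(474 + 5041 - 6035\right) \left(-4\right) = 2 \cdot \frac{1}{2} \left(-71\right) \left(-520\right) \left(-4\right) = 2 \cdot 18460 \left(-4\right) = 36920 \left(-4\right) = -147680$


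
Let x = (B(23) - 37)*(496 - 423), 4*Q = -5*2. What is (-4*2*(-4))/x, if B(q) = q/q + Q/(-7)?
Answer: -448/36427 ≈ -0.012299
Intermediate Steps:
Q = -5/2 (Q = (-5*2)/4 = (¼)*(-10) = -5/2 ≈ -2.5000)
B(q) = 19/14 (B(q) = q/q - 5/2/(-7) = 1 - 5/2*(-⅐) = 1 + 5/14 = 19/14)
x = -36427/14 (x = (19/14 - 37)*(496 - 423) = -499/14*73 = -36427/14 ≈ -2601.9)
(-4*2*(-4))/x = (-4*2*(-4))/(-36427/14) = -8*(-4)*(-14/36427) = 32*(-14/36427) = -448/36427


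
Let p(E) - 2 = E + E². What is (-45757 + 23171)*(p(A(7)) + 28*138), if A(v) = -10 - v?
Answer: -93460868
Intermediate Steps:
p(E) = 2 + E + E² (p(E) = 2 + (E + E²) = 2 + E + E²)
(-45757 + 23171)*(p(A(7)) + 28*138) = (-45757 + 23171)*((2 + (-10 - 1*7) + (-10 - 1*7)²) + 28*138) = -22586*((2 + (-10 - 7) + (-10 - 7)²) + 3864) = -22586*((2 - 17 + (-17)²) + 3864) = -22586*((2 - 17 + 289) + 3864) = -22586*(274 + 3864) = -22586*4138 = -93460868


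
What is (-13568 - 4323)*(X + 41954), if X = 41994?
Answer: -1501913668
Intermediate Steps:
(-13568 - 4323)*(X + 41954) = (-13568 - 4323)*(41994 + 41954) = -17891*83948 = -1501913668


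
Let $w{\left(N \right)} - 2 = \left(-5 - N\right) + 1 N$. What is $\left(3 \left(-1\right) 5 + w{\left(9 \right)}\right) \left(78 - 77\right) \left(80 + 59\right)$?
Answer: $-2502$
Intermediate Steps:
$w{\left(N \right)} = -3$ ($w{\left(N \right)} = 2 + \left(\left(-5 - N\right) + 1 N\right) = 2 + \left(\left(-5 - N\right) + N\right) = 2 - 5 = -3$)
$\left(3 \left(-1\right) 5 + w{\left(9 \right)}\right) \left(78 - 77\right) \left(80 + 59\right) = \left(3 \left(-1\right) 5 - 3\right) \left(78 - 77\right) \left(80 + 59\right) = \left(\left(-3\right) 5 - 3\right) 1 \cdot 139 = \left(-15 - 3\right) 139 = \left(-18\right) 139 = -2502$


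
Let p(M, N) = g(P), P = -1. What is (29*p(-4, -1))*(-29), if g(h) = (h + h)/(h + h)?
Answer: -841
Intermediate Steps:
g(h) = 1 (g(h) = (2*h)/((2*h)) = (2*h)*(1/(2*h)) = 1)
p(M, N) = 1
(29*p(-4, -1))*(-29) = (29*1)*(-29) = 29*(-29) = -841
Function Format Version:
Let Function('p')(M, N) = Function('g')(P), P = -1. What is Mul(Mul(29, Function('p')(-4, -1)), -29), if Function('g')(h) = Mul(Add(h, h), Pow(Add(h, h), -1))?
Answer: -841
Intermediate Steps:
Function('g')(h) = 1 (Function('g')(h) = Mul(Mul(2, h), Pow(Mul(2, h), -1)) = Mul(Mul(2, h), Mul(Rational(1, 2), Pow(h, -1))) = 1)
Function('p')(M, N) = 1
Mul(Mul(29, Function('p')(-4, -1)), -29) = Mul(Mul(29, 1), -29) = Mul(29, -29) = -841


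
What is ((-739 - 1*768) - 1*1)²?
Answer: 2274064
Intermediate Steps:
((-739 - 1*768) - 1*1)² = ((-739 - 768) - 1)² = (-1507 - 1)² = (-1508)² = 2274064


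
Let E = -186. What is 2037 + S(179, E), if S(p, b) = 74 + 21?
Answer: 2132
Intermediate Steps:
S(p, b) = 95
2037 + S(179, E) = 2037 + 95 = 2132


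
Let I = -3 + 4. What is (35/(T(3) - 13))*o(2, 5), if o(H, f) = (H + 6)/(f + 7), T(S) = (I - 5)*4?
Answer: -70/87 ≈ -0.80460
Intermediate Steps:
I = 1
T(S) = -16 (T(S) = (1 - 5)*4 = -4*4 = -16)
o(H, f) = (6 + H)/(7 + f)
(35/(T(3) - 13))*o(2, 5) = (35/(-16 - 13))*((6 + 2)/(7 + 5)) = (35/(-29))*(8/12) = (35*(-1/29))*((1/12)*8) = -35/29*⅔ = -70/87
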